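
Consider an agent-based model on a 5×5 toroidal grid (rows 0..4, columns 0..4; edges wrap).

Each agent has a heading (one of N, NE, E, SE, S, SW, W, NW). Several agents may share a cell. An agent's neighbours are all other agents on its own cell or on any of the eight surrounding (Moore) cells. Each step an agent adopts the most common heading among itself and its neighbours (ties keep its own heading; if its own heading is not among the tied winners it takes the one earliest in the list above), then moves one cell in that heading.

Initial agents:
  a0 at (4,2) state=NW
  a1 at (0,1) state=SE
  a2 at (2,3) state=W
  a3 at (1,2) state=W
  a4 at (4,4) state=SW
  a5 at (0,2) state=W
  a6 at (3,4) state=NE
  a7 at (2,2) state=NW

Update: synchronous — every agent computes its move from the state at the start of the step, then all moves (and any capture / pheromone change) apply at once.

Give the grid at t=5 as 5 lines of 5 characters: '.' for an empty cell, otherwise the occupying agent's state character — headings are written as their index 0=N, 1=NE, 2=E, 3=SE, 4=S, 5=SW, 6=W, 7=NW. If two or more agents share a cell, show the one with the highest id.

t=1: a0@(3,1):NW a1@(0,0):W a2@(2,2):W a3@(1,1):W a4@(0,3):SW a5@(0,1):W a6@(2,0):NE a7@(2,1):W
t=2: a0@(3,0):W a1@(0,4):W a2@(2,1):W a3@(1,0):W a4@(1,2):SW a5@(0,0):W a6@(2,4):W a7@(2,0):W
t=3: a0@(3,4):W a1@(0,3):W a2@(2,0):W a3@(1,4):W a4@(2,1):SW a5@(0,4):W a6@(2,3):W a7@(2,4):W
t=4: a0@(3,3):W a1@(0,2):W a2@(2,4):W a3@(1,3):W a4@(3,0):SW a5@(0,3):W a6@(2,2):W a7@(2,3):W
t=5: a0@(3,2):W a1@(0,1):W a2@(2,3):W a3@(1,2):W a4@(4,4):SW a5@(0,2):W a6@(2,1):W a7@(2,2):W

.66..
..6..
.666.
..6..
....5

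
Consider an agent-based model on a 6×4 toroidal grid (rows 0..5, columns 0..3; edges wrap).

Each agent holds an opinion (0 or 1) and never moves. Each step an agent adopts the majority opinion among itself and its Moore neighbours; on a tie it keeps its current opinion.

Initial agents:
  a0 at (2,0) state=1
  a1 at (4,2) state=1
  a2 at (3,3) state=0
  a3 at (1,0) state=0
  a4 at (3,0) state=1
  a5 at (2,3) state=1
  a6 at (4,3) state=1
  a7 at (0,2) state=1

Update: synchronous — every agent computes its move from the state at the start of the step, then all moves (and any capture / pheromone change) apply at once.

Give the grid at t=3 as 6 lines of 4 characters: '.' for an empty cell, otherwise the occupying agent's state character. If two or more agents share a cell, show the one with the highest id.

..1.
1...
1..1
1..1
..11
....

t=1: a0@(2,0):1 a1@(4,2):1 a2@(3,3):1 a3@(1,0):1 a4@(3,0):1 a5@(2,3):1 a6@(4,3):1 a7@(0,2):1
t=2: (unchanged — steady state)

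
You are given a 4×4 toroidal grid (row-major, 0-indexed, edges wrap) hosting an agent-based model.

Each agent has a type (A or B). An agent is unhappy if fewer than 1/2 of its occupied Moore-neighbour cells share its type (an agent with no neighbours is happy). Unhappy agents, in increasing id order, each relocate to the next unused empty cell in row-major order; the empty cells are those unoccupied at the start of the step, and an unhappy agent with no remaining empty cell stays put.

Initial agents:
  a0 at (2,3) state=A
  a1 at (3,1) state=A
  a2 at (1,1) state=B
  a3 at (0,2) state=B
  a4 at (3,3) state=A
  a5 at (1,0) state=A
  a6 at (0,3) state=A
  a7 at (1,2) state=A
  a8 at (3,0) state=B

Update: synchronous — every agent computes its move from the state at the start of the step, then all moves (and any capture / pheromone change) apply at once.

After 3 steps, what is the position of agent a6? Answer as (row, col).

(0, 3)

t=1: a0@(2,3):A a1@(0,0):A a2@(0,1):B a3@(1,3):B a4@(3,3):A a5@(1,0):A a6@(0,3):A a7@(1,2):A a8@(2,0):B
t=2: a0@(2,3):A a1@(0,0):A a2@(0,2):B a3@(1,1):B a4@(3,3):A a5@(1,0):A a6@(0,3):A a7@(1,2):A a8@(2,1):B
t=3: a0@(2,3):A a1@(0,0):A a2@(0,1):B a3@(1,3):B a4@(3,3):A a5@(1,0):A a6@(0,3):A a7@(2,0):A a8@(2,2):B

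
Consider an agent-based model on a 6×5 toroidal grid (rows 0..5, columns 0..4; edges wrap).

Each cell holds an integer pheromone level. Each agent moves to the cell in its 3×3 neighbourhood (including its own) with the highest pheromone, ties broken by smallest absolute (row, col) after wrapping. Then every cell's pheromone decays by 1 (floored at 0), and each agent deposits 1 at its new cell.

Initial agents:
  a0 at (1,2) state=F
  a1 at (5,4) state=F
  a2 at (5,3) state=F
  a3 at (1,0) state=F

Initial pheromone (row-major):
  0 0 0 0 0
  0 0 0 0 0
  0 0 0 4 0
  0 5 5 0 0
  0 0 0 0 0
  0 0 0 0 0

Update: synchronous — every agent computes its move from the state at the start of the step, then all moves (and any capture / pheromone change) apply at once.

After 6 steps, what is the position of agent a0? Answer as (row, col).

t=1: a0@(2,3) a1@(0,0) a2@(0,2) a3@(0,0) | pheromone: 2 0 1 0 0 / 0 0 0 0 0 / 0 0 0 4 0 / 0 4 4 0 0 / 0 0 0 0 0 / 0 0 0 0 0
t=2: a0@(2,3) a1@(0,0) a2@(0,2) a3@(0,0) | pheromone: 3 0 1 0 0 / 0 0 0 0 0 / 0 0 0 4 0 / 0 3 3 0 0 / 0 0 0 0 0 / 0 0 0 0 0
t=3: a0@(2,3) a1@(0,0) a2@(0,2) a3@(0,0) | pheromone: 4 0 1 0 0 / 0 0 0 0 0 / 0 0 0 4 0 / 0 2 2 0 0 / 0 0 0 0 0 / 0 0 0 0 0
t=4: a0@(2,3) a1@(0,0) a2@(0,2) a3@(0,0) | pheromone: 5 0 1 0 0 / 0 0 0 0 0 / 0 0 0 4 0 / 0 1 1 0 0 / 0 0 0 0 0 / 0 0 0 0 0
t=5: a0@(2,3) a1@(0,0) a2@(0,2) a3@(0,0) | pheromone: 6 0 1 0 0 / 0 0 0 0 0 / 0 0 0 4 0 / 0 0 0 0 0 / 0 0 0 0 0 / 0 0 0 0 0
t=6: a0@(2,3) a1@(0,0) a2@(0,2) a3@(0,0) | pheromone: 7 0 1 0 0 / 0 0 0 0 0 / 0 0 0 4 0 / 0 0 0 0 0 / 0 0 0 0 0 / 0 0 0 0 0

(2, 3)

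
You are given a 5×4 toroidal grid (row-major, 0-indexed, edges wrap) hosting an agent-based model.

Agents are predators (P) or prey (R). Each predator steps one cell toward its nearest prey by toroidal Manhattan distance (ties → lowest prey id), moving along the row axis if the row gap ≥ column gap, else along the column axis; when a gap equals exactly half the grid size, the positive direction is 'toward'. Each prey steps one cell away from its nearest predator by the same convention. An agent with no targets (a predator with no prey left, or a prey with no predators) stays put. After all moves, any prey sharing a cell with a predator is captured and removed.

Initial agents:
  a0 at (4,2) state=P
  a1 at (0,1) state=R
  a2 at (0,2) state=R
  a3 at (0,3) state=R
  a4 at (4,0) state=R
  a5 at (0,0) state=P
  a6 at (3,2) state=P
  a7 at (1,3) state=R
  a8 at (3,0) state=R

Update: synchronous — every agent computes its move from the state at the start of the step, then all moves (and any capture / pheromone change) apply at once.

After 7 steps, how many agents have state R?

4

t=1: a0@(0,2):P a2@(1,2):R a4@(3,0):R a5@(0,1):P a6@(4,2):P a7@(2,3):R a8@(2,0):R
t=2: a0@(1,2):P a2@(2,2):R a4@(2,0):R a5@(1,1):P a6@(0,2):P a7@(3,3):R a8@(3,0):R
t=3: a0@(2,2):P a2@(3,2):R a4@(3,0):R a5@(2,1):P a6@(1,2):P a7@(4,3):R a8@(4,0):R
t=4: a0@(3,2):P a2@(4,2):R a4@(4,0):R a5@(3,1):P a6@(2,2):P a7@(0,3):R a8@(0,0):R
t=5: a0@(4,2):P a2@(0,2):R a4@(0,0):R a5@(4,1):P a6@(3,2):P a7@(1,3):R a8@(1,0):R
t=6: a0@(0,2):P a2@(1,2):R a4@(1,0):R a5@(0,1):P a6@(4,2):P a7@(2,3):R a8@(2,0):R
t=7: a0@(1,2):P a2@(2,2):R a4@(2,0):R a5@(1,1):P a6@(0,2):P a7@(3,3):R a8@(3,0):R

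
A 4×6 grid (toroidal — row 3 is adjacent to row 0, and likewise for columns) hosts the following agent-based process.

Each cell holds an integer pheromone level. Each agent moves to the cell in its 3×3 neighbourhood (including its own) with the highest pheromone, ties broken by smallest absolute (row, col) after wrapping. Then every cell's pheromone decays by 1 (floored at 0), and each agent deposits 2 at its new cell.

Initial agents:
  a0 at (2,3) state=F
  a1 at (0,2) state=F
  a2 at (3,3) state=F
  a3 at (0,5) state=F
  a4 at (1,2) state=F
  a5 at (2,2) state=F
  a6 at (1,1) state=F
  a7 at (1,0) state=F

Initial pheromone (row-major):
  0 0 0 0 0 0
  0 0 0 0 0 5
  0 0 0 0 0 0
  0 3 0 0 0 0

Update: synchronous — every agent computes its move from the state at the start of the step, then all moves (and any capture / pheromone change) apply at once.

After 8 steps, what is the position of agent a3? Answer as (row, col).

t=1: a0@(1,2) a1@(3,1) a2@(0,2) a3@(1,5) a4@(0,1) a5@(3,1) a6@(0,0) a7@(1,5) | pheromone: 2 2 2 0 0 0 / 0 0 2 0 0 8 / 0 0 0 0 0 0 / 0 6 0 0 0 0
t=2: a0@(0,1) a1@(3,1) a2@(3,1) a3@(1,5) a4@(3,1) a5@(3,1) a6@(1,5) a7@(1,5) | pheromone: 1 3 1 0 0 0 / 0 0 1 0 0 13 / 0 0 0 0 0 0 / 0 13 0 0 0 0
t=3: a0@(3,1) a1@(3,1) a2@(3,1) a3@(1,5) a4@(3,1) a5@(3,1) a6@(1,5) a7@(1,5) | pheromone: 0 2 0 0 0 0 / 0 0 0 0 0 18 / 0 0 0 0 0 0 / 0 22 0 0 0 0
t=4: a0@(3,1) a1@(3,1) a2@(3,1) a3@(1,5) a4@(3,1) a5@(3,1) a6@(1,5) a7@(1,5) | pheromone: 0 1 0 0 0 0 / 0 0 0 0 0 23 / 0 0 0 0 0 0 / 0 31 0 0 0 0
t=5: a0@(3,1) a1@(3,1) a2@(3,1) a3@(1,5) a4@(3,1) a5@(3,1) a6@(1,5) a7@(1,5) | pheromone: 0 0 0 0 0 0 / 0 0 0 0 0 28 / 0 0 0 0 0 0 / 0 40 0 0 0 0
t=6: a0@(3,1) a1@(3,1) a2@(3,1) a3@(1,5) a4@(3,1) a5@(3,1) a6@(1,5) a7@(1,5) | pheromone: 0 0 0 0 0 0 / 0 0 0 0 0 33 / 0 0 0 0 0 0 / 0 49 0 0 0 0
t=7: a0@(3,1) a1@(3,1) a2@(3,1) a3@(1,5) a4@(3,1) a5@(3,1) a6@(1,5) a7@(1,5) | pheromone: 0 0 0 0 0 0 / 0 0 0 0 0 38 / 0 0 0 0 0 0 / 0 58 0 0 0 0
t=8: a0@(3,1) a1@(3,1) a2@(3,1) a3@(1,5) a4@(3,1) a5@(3,1) a6@(1,5) a7@(1,5) | pheromone: 0 0 0 0 0 0 / 0 0 0 0 0 43 / 0 0 0 0 0 0 / 0 67 0 0 0 0

(1, 5)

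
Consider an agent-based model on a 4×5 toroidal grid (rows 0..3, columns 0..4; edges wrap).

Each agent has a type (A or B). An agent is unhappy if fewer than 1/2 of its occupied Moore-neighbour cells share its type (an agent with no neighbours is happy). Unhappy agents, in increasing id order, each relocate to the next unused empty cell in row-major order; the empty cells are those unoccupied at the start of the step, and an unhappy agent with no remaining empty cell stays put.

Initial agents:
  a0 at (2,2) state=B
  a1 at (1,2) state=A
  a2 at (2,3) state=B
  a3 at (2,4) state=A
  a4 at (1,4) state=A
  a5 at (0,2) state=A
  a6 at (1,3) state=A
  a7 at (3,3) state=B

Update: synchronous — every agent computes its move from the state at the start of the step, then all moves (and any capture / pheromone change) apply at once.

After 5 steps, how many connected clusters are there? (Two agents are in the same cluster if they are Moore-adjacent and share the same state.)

t=1: a0@(2,2):B a1@(1,2):A a2@(0,0):B a3@(2,4):A a4@(1,4):A a5@(0,2):A a6@(1,3):A a7@(3,3):B
t=2: a0@(0,1):B a1@(1,2):A a2@(0,3):B a3@(2,4):A a4@(1,4):A a5@(0,2):A a6@(1,3):A a7@(0,4):B
t=3: a0@(0,0):B a1@(1,2):A a2@(1,0):B a3@(2,4):A a4@(1,4):A a5@(0,2):A a6@(1,3):A a7@(1,1):B
t=4: (unchanged — steady state)

2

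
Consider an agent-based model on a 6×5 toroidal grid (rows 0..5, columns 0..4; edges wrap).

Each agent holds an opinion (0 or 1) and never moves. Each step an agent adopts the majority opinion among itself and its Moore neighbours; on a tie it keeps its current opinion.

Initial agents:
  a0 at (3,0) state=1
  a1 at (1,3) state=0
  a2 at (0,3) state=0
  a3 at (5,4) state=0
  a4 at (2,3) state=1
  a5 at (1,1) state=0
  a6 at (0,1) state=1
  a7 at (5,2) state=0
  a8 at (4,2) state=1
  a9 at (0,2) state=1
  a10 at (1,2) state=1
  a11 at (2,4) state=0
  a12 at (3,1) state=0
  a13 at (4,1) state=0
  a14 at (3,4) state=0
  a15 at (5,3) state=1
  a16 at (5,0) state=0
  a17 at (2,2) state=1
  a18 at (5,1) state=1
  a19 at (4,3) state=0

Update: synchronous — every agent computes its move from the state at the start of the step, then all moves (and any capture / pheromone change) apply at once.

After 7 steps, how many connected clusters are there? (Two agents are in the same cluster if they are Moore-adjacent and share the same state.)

t=1: a0@(3,0):0 a1@(1,3):1 a2@(0,3):0 a3@(5,4):0 a4@(2,3):1 a5@(1,1):1 a6@(0,1):1 a7@(5,2):1 a8@(4,2):0 a9@(0,2):1 a10@(1,2):1 a11@(2,4):0 a12@(3,1):1 a13@(4,1):0 a14@(3,4):0 a15@(5,3):0 a16@(5,0):0 a17@(2,2):1 a18@(5,1):1 a19@(4,3):0
t=2: a0@(3,0):0 a1@(1,3):1 a2@(0,3):1 a3@(5,4):0 a4@(2,3):1 a5@(1,1):1 a6@(0,1):1 a7@(5,2):0 a8@(4,2):0 a9@(0,2):1 a10@(1,2):1 a11@(2,4):0 a12@(3,1):0 a13@(4,1):0 a14@(3,4):0 a15@(5,3):0 a16@(5,0):0 a17@(2,2):1 a18@(5,1):1 a19@(4,3):0
t=3: a0@(3,0):0 a1@(1,3):1 a2@(0,3):1 a3@(5,4):0 a4@(2,3):1 a5@(1,1):1 a6@(0,1):1 a7@(5,2):0 a8@(4,2):0 a9@(0,2):1 a10@(1,2):1 a11@(2,4):0 a12@(3,1):0 a13@(4,1):0 a14@(3,4):0 a15@(5,3):0 a16@(5,0):0 a17@(2,2):1 a18@(5,1):0 a19@(4,3):0
t=4: (unchanged — steady state)

2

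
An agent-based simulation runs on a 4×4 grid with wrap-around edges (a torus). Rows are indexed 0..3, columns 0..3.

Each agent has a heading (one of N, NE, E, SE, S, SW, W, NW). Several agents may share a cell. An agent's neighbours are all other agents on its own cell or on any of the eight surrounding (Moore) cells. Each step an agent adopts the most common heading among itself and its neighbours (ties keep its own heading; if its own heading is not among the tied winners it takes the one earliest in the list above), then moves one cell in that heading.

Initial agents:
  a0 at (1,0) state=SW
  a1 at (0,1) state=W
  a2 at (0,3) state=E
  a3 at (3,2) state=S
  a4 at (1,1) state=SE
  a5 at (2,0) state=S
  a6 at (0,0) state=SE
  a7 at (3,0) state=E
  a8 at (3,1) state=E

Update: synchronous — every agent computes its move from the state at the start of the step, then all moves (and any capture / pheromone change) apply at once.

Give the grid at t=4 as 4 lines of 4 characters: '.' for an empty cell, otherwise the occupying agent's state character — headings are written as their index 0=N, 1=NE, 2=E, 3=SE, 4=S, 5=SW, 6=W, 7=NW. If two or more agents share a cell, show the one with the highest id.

t=1: a0@(2,1):SE a1@(0,2):E a2@(0,0):E a3@(3,3):E a4@(2,2):SE a5@(2,1):E a6@(0,1):E a7@(3,1):E a8@(3,2):E
t=2: a0@(2,2):E a1@(0,3):E a2@(0,1):E a3@(3,0):E a4@(2,3):E a5@(2,2):E a6@(0,2):E a7@(3,2):E a8@(3,3):E
t=3: a0@(2,3):E a1@(0,0):E a2@(0,2):E a3@(3,1):E a4@(2,0):E a5@(2,3):E a6@(0,3):E a7@(3,3):E a8@(3,0):E
t=4: a0@(2,0):E a1@(0,1):E a2@(0,3):E a3@(3,2):E a4@(2,1):E a5@(2,0):E a6@(0,0):E a7@(3,0):E a8@(3,1):E

22.2
....
22..
222.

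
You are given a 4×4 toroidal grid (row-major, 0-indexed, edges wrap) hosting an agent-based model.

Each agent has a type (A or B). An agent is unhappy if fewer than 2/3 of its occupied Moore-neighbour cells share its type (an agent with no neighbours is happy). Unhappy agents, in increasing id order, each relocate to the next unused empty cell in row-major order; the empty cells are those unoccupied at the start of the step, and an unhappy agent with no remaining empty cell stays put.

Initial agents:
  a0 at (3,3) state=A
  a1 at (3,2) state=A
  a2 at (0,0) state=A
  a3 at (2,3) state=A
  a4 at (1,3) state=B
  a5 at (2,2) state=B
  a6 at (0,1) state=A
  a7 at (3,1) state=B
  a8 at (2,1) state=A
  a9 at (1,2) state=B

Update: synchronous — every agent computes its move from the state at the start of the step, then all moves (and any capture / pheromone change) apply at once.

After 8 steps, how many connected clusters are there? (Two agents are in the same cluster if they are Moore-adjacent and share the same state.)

t=1: a0@(3,3):A a1@(3,2):A a2@(0,2):A a3@(0,3):A a4@(1,0):B a5@(1,1):B a6@(2,0):A a7@(3,0):B a8@(2,1):A a9@(1,2):B
t=2: a0@(3,3):A a1@(3,2):A a2@(0,0):A a3@(0,1):A a4@(1,3):B a5@(2,2):B a6@(2,3):A a7@(3,1):B a8@(2,1):A a9@(1,2):B
t=3: a0@(3,3):A a1@(3,2):A a2@(0,2):A a3@(0,3):A a4@(1,0):B a5@(1,1):B a6@(2,0):A a7@(3,0):B a8@(2,1):A a9@(1,2):B
t=4: a0@(3,3):A a1@(3,2):A a2@(0,0):A a3@(0,1):A a4@(1,3):B a5@(2,2):B a6@(2,3):A a7@(3,1):B a8@(2,1):A a9@(1,2):B
t=5: a0@(3,3):A a1@(3,2):A a2@(0,2):A a3@(0,3):A a4@(1,0):B a5@(1,1):B a6@(2,0):A a7@(3,0):B a8@(2,1):A a9@(1,2):B
t=6: a0@(3,3):A a1@(3,2):A a2@(0,0):A a3@(0,1):A a4@(1,3):B a5@(2,2):B a6@(2,3):A a7@(3,1):B a8@(2,1):A a9@(1,2):B
t=7: a0@(3,3):A a1@(3,2):A a2@(0,2):A a3@(0,3):A a4@(1,0):B a5@(1,1):B a6@(2,0):A a7@(3,0):B a8@(2,1):A a9@(1,2):B
t=8: a0@(3,3):A a1@(3,2):A a2@(0,0):A a3@(0,1):A a4@(1,3):B a5@(2,2):B a6@(2,3):A a7@(3,1):B a8@(2,1):A a9@(1,2):B

2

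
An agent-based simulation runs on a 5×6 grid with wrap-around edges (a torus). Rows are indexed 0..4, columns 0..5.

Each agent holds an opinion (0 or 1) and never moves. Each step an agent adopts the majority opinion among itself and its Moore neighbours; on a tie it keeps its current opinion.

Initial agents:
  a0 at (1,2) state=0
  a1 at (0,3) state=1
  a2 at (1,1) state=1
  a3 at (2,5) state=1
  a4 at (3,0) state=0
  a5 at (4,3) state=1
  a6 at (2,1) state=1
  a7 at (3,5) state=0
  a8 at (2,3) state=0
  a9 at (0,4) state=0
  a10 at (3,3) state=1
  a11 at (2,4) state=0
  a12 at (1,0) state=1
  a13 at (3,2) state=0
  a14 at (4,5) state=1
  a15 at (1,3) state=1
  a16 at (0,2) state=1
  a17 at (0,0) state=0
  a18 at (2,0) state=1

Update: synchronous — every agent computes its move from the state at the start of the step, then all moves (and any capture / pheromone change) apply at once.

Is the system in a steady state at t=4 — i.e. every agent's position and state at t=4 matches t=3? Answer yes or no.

yes

t=1: a0@(1,2):1 a1@(0,3):1 a2@(1,1):1 a3@(2,5):1 a4@(3,0):1 a5@(4,3):1 a6@(2,1):1 a7@(3,5):0 a8@(2,3):0 a9@(0,4):1 a10@(3,3):0 a11@(2,4):0 a12@(1,0):1 a13@(3,2):1 a14@(4,5):0 a15@(1,3):0 a16@(0,2):1 a17@(0,0):1 a18@(2,0):1
t=2: a0@(1,2):1 a1@(0,3):1 a2@(1,1):1 a3@(2,5):1 a4@(3,0):1 a5@(4,3):1 a6@(2,1):1 a7@(3,5):0 a8@(2,3):0 a9@(0,4):1 a10@(3,3):0 a11@(2,4):0 a12@(1,0):1 a13@(3,2):1 a14@(4,5):1 a15@(1,3):1 a16@(0,2):1 a17@(0,0):1 a18@(2,0):1
t=3: a0@(1,2):1 a1@(0,3):1 a2@(1,1):1 a3@(2,5):1 a4@(3,0):1 a5@(4,3):1 a6@(2,1):1 a7@(3,5):1 a8@(2,3):0 a9@(0,4):1 a10@(3,3):0 a11@(2,4):0 a12@(1,0):1 a13@(3,2):1 a14@(4,5):1 a15@(1,3):1 a16@(0,2):1 a17@(0,0):1 a18@(2,0):1
t=4: (unchanged — steady state)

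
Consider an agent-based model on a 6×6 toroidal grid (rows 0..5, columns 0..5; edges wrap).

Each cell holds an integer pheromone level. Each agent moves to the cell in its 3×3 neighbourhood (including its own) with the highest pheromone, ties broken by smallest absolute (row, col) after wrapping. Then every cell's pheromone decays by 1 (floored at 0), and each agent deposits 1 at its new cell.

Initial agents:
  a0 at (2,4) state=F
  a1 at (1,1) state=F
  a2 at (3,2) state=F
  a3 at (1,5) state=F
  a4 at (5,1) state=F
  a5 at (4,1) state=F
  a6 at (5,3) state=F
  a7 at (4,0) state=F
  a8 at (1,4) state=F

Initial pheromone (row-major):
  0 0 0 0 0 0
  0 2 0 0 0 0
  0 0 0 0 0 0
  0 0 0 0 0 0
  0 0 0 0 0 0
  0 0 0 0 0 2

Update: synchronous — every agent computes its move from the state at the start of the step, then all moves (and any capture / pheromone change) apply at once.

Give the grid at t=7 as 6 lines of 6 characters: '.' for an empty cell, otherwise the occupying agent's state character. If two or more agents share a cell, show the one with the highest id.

t=1: a0@(1,3) a1@(1,1) a2@(2,1) a3@(0,0) a4@(0,0) a5@(3,0) a6@(0,2) a7@(5,5) a8@(0,3) | pheromone: 2 0 1 1 0 0 / 0 2 0 1 0 0 / 0 1 0 0 0 0 / 1 0 0 0 0 0 / 0 0 0 0 0 0 / 0 0 0 0 0 2
t=2: a0@(0,2) a1@(0,0) a2@(1,1) a3@(0,0) a4@(0,0) a5@(2,1) a6@(1,1) a7@(0,0) a8@(0,2) | pheromone: 5 0 2 0 0 0 / 0 3 0 0 0 0 / 0 1 0 0 0 0 / 0 0 0 0 0 0 / 0 0 0 0 0 0 / 0 0 0 0 0 1
t=3: a0@(1,1) a1@(0,0) a2@(0,0) a3@(0,0) a4@(0,0) a5@(1,1) a6@(0,0) a7@(0,0) a8@(1,1) | pheromone: 10 0 1 0 0 0 / 0 5 0 0 0 0 / 0 0 0 0 0 0 / 0 0 0 0 0 0 / 0 0 0 0 0 0 / 0 0 0 0 0 0
t=4: a0@(0,0) a1@(0,0) a2@(0,0) a3@(0,0) a4@(0,0) a5@(0,0) a6@(0,0) a7@(0,0) a8@(0,0) | pheromone: 18 0 0 0 0 0 / 0 4 0 0 0 0 / 0 0 0 0 0 0 / 0 0 0 0 0 0 / 0 0 0 0 0 0 / 0 0 0 0 0 0
t=5: a0@(0,0) a1@(0,0) a2@(0,0) a3@(0,0) a4@(0,0) a5@(0,0) a6@(0,0) a7@(0,0) a8@(0,0) | pheromone: 26 0 0 0 0 0 / 0 3 0 0 0 0 / 0 0 0 0 0 0 / 0 0 0 0 0 0 / 0 0 0 0 0 0 / 0 0 0 0 0 0
t=6: a0@(0,0) a1@(0,0) a2@(0,0) a3@(0,0) a4@(0,0) a5@(0,0) a6@(0,0) a7@(0,0) a8@(0,0) | pheromone: 34 0 0 0 0 0 / 0 2 0 0 0 0 / 0 0 0 0 0 0 / 0 0 0 0 0 0 / 0 0 0 0 0 0 / 0 0 0 0 0 0
t=7: a0@(0,0) a1@(0,0) a2@(0,0) a3@(0,0) a4@(0,0) a5@(0,0) a6@(0,0) a7@(0,0) a8@(0,0) | pheromone: 42 0 0 0 0 0 / 0 1 0 0 0 0 / 0 0 0 0 0 0 / 0 0 0 0 0 0 / 0 0 0 0 0 0 / 0 0 0 0 0 0

F.....
......
......
......
......
......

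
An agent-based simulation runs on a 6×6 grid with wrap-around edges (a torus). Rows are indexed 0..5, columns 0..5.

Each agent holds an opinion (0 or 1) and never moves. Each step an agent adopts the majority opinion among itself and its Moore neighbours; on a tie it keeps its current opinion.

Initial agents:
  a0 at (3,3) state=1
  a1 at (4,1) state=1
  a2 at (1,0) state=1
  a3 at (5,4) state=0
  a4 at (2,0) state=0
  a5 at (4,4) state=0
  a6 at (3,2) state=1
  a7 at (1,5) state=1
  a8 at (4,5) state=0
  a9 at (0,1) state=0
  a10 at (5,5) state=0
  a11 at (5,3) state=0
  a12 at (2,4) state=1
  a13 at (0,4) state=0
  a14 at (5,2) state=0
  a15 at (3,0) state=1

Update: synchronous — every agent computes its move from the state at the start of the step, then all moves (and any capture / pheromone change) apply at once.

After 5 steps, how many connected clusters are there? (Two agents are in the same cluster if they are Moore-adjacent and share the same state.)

t=1: a0@(3,3):1 a1@(4,1):1 a2@(1,0):1 a3@(5,4):0 a4@(2,0):1 a5@(4,4):0 a6@(3,2):1 a7@(1,5):1 a8@(4,5):0 a9@(0,1):0 a10@(5,5):0 a11@(5,3):0 a12@(2,4):1 a13@(0,4):0 a14@(5,2):0 a15@(3,0):1
t=2: (unchanged — steady state)

2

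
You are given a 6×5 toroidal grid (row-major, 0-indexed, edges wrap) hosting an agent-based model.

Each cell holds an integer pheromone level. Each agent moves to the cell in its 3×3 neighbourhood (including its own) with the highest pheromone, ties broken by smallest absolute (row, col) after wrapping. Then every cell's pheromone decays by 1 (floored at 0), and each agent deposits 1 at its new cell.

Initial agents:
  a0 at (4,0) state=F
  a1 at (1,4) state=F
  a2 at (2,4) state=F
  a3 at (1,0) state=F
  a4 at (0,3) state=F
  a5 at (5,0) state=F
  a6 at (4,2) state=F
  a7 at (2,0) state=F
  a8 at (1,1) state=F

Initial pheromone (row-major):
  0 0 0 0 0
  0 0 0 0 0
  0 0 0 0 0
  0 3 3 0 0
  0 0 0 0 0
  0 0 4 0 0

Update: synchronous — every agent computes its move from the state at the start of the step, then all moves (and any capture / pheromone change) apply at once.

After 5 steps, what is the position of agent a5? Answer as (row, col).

t=1: a0@(3,1) a1@(0,0) a2@(1,0) a3@(0,0) a4@(5,2) a5@(0,0) a6@(5,2) a7@(3,1) a8@(0,0) | pheromone: 4 0 0 0 0 / 1 0 0 0 0 / 0 0 0 0 0 / 0 4 2 0 0 / 0 0 0 0 0 / 0 0 5 0 0
t=2: a0@(3,1) a1@(0,0) a2@(0,0) a3@(0,0) a4@(5,2) a5@(0,0) a6@(5,2) a7@(3,1) a8@(0,0) | pheromone: 8 0 0 0 0 / 0 0 0 0 0 / 0 0 0 0 0 / 0 5 1 0 0 / 0 0 0 0 0 / 0 0 6 0 0
t=3: a0@(3,1) a1@(0,0) a2@(0,0) a3@(0,0) a4@(5,2) a5@(0,0) a6@(5,2) a7@(3,1) a8@(0,0) | pheromone: 12 0 0 0 0 / 0 0 0 0 0 / 0 0 0 0 0 / 0 6 0 0 0 / 0 0 0 0 0 / 0 0 7 0 0
t=4: a0@(3,1) a1@(0,0) a2@(0,0) a3@(0,0) a4@(5,2) a5@(0,0) a6@(5,2) a7@(3,1) a8@(0,0) | pheromone: 16 0 0 0 0 / 0 0 0 0 0 / 0 0 0 0 0 / 0 7 0 0 0 / 0 0 0 0 0 / 0 0 8 0 0
t=5: a0@(3,1) a1@(0,0) a2@(0,0) a3@(0,0) a4@(5,2) a5@(0,0) a6@(5,2) a7@(3,1) a8@(0,0) | pheromone: 20 0 0 0 0 / 0 0 0 0 0 / 0 0 0 0 0 / 0 8 0 0 0 / 0 0 0 0 0 / 0 0 9 0 0

(0, 0)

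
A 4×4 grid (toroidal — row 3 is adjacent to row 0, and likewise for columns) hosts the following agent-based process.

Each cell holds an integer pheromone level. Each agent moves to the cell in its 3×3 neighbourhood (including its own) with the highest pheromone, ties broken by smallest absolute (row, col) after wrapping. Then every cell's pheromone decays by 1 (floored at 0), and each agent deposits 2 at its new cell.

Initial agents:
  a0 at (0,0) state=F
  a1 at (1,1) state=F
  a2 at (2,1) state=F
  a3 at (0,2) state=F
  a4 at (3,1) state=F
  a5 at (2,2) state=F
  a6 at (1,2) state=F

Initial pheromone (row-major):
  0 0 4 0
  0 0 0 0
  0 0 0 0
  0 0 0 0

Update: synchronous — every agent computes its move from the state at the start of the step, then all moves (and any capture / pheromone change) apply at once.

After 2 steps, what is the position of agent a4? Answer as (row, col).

t=1: a0@(0,0) a1@(0,2) a2@(1,0) a3@(0,2) a4@(0,2) a5@(1,1) a6@(0,2) | pheromone: 2 0 11 0 / 2 2 0 0 / 0 0 0 0 / 0 0 0 0
t=2: a0@(0,0) a1@(0,2) a2@(0,0) a3@(0,2) a4@(0,2) a5@(0,2) a6@(0,2) | pheromone: 5 0 20 0 / 1 1 0 0 / 0 0 0 0 / 0 0 0 0

(0, 2)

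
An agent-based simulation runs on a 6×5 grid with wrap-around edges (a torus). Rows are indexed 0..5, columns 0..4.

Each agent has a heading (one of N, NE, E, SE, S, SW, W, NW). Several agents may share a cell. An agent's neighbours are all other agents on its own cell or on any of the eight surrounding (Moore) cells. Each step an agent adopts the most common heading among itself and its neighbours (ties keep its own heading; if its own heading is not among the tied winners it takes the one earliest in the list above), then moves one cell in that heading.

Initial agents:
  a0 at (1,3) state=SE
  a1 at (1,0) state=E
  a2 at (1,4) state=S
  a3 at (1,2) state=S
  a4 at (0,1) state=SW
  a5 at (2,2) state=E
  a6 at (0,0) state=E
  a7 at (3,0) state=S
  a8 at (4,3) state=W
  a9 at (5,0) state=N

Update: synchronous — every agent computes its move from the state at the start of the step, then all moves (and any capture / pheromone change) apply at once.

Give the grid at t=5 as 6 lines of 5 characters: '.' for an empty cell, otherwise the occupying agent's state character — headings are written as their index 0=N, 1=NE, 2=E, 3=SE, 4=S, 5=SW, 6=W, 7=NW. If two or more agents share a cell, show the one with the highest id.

2244.
22..2
.....
.....
.....
.....

t=1: a0@(2,3):S a1@(1,1):E a2@(1,0):E a3@(2,2):S a4@(0,2):E a5@(2,3):E a6@(0,1):E a7@(4,0):S a8@(4,2):W a9@(4,0):N
t=2: a0@(3,3):S a1@(1,2):E a2@(1,1):E a3@(3,2):S a4@(0,3):E a5@(3,3):S a6@(0,2):E a7@(5,0):S a8@(4,1):W a9@(3,0):N
t=3: a0@(4,3):S a1@(1,3):E a2@(1,2):E a3@(4,2):S a4@(0,4):E a5@(4,3):S a6@(0,3):E a7@(0,0):S a8@(5,1):S a9@(2,0):N
t=4: a0@(5,3):S a1@(1,4):E a2@(1,3):E a3@(5,2):S a4@(0,0):E a5@(5,3):S a6@(0,4):E a7@(1,0):S a8@(0,1):S a9@(1,0):N
t=5: a0@(0,3):S a1@(1,0):E a2@(1,4):E a3@(0,2):S a4@(0,1):E a5@(0,3):S a6@(0,0):E a7@(1,1):E a8@(1,1):S a9@(1,1):E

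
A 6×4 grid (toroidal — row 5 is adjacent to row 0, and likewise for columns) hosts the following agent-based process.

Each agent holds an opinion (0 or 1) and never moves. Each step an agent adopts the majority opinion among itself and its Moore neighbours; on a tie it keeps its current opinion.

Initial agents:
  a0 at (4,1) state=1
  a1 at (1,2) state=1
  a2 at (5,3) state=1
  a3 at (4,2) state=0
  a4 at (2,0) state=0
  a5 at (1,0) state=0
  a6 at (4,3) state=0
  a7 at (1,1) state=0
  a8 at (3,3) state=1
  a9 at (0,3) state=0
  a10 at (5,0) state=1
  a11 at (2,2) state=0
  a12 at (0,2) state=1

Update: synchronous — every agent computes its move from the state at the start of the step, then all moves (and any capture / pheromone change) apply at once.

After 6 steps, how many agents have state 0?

6

t=1: a0@(4,1):1 a1@(1,2):0 a2@(5,3):1 a3@(4,2):1 a4@(2,0):0 a5@(1,0):0 a6@(4,3):1 a7@(1,1):0 a8@(3,3):0 a9@(0,3):1 a10@(5,0):1 a11@(2,2):0 a12@(0,2):1
t=2: (unchanged — steady state)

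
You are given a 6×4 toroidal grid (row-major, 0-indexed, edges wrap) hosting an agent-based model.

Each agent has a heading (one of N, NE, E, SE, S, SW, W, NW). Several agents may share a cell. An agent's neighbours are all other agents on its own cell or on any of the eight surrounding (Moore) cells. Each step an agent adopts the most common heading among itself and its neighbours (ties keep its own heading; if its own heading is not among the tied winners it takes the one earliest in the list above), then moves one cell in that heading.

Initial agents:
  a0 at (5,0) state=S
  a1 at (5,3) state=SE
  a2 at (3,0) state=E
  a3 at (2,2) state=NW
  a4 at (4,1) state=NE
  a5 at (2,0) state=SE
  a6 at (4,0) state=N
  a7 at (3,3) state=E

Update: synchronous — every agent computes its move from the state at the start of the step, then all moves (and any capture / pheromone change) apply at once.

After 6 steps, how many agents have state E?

t=1: a0@(0,0):S a1@(0,0):SE a2@(3,1):E a3@(1,1):NW a4@(3,2):NE a5@(2,1):E a6@(4,1):E a7@(3,0):E
t=2: a0@(1,0):S a1@(1,1):SE a2@(3,2):E a3@(0,0):NW a4@(3,3):E a5@(2,2):E a6@(4,2):E a7@(3,1):E
t=3: a0@(2,0):S a1@(2,2):SE a2@(3,3):E a3@(5,3):NW a4@(3,0):E a5@(2,3):E a6@(4,3):E a7@(3,2):E
t=4: a0@(2,1):E a1@(2,3):E a2@(3,0):E a3@(4,2):NW a4@(3,1):E a5@(2,0):E a6@(4,0):E a7@(3,3):E
t=5: a0@(2,2):E a1@(2,0):E a2@(3,1):E a3@(4,3):E a4@(3,2):E a5@(2,1):E a6@(4,1):E a7@(3,0):E
t=6: a0@(2,3):E a1@(2,1):E a2@(3,2):E a3@(4,0):E a4@(3,3):E a5@(2,2):E a6@(4,2):E a7@(3,1):E

8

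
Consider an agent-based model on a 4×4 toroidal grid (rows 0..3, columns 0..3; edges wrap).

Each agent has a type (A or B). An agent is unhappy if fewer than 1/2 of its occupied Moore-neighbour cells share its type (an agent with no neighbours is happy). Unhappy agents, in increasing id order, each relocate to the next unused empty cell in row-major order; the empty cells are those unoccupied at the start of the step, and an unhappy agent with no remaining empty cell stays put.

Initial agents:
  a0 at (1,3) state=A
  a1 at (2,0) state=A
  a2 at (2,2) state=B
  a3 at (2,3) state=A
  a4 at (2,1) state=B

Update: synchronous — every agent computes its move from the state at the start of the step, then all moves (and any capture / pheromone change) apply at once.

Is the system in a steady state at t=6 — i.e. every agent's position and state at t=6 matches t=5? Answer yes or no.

yes

t=1: a0@(1,3):A a1@(2,0):A a2@(0,0):B a3@(2,3):A a4@(2,1):B
t=2: a0@(1,3):A a1@(2,0):A a2@(0,1):B a3@(2,3):A a4@(0,2):B
t=3: (unchanged — steady state)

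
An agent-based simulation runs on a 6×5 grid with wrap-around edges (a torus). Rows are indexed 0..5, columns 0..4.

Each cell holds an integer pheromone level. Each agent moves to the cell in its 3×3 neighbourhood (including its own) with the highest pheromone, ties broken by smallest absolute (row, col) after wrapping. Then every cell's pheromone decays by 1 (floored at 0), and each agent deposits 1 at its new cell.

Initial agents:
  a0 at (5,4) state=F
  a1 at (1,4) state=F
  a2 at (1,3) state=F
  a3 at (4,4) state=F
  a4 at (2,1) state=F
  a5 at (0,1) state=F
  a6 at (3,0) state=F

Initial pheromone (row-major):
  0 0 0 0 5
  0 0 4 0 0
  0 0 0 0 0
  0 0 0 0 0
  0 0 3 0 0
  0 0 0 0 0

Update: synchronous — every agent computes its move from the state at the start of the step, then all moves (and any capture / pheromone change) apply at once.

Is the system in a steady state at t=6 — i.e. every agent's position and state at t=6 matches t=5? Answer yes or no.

yes

t=1: a0@(0,4) a1@(0,4) a2@(0,4) a3@(3,0) a4@(1,2) a5@(1,2) a6@(2,0) | pheromone: 0 0 0 0 7 / 0 0 5 0 0 / 1 0 0 0 0 / 1 0 0 0 0 / 0 0 2 0 0 / 0 0 0 0 0
t=2: a0@(0,4) a1@(0,4) a2@(0,4) a3@(2,0) a4@(1,2) a5@(1,2) a6@(2,0) | pheromone: 0 0 0 0 9 / 0 0 6 0 0 / 2 0 0 0 0 / 0 0 0 0 0 / 0 0 1 0 0 / 0 0 0 0 0
t=3: a0@(0,4) a1@(0,4) a2@(0,4) a3@(2,0) a4@(1,2) a5@(1,2) a6@(2,0) | pheromone: 0 0 0 0 11 / 0 0 7 0 0 / 3 0 0 0 0 / 0 0 0 0 0 / 0 0 0 0 0 / 0 0 0 0 0
t=4: a0@(0,4) a1@(0,4) a2@(0,4) a3@(2,0) a4@(1,2) a5@(1,2) a6@(2,0) | pheromone: 0 0 0 0 13 / 0 0 8 0 0 / 4 0 0 0 0 / 0 0 0 0 0 / 0 0 0 0 0 / 0 0 0 0 0
t=5: a0@(0,4) a1@(0,4) a2@(0,4) a3@(2,0) a4@(1,2) a5@(1,2) a6@(2,0) | pheromone: 0 0 0 0 15 / 0 0 9 0 0 / 5 0 0 0 0 / 0 0 0 0 0 / 0 0 0 0 0 / 0 0 0 0 0
t=6: a0@(0,4) a1@(0,4) a2@(0,4) a3@(2,0) a4@(1,2) a5@(1,2) a6@(2,0) | pheromone: 0 0 0 0 17 / 0 0 10 0 0 / 6 0 0 0 0 / 0 0 0 0 0 / 0 0 0 0 0 / 0 0 0 0 0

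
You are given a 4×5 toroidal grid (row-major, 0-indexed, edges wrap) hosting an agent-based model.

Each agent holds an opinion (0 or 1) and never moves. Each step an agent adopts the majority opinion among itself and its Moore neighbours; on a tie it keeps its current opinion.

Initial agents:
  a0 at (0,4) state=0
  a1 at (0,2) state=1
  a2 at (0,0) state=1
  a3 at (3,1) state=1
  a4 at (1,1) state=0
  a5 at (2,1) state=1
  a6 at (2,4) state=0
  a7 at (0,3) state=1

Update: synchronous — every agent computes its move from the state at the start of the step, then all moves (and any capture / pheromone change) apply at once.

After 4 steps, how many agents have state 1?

t=1: a0@(0,4):1 a1@(0,2):1 a2@(0,0):1 a3@(3,1):1 a4@(1,1):1 a5@(2,1):1 a6@(2,4):0 a7@(0,3):1
t=2: (unchanged — steady state)

7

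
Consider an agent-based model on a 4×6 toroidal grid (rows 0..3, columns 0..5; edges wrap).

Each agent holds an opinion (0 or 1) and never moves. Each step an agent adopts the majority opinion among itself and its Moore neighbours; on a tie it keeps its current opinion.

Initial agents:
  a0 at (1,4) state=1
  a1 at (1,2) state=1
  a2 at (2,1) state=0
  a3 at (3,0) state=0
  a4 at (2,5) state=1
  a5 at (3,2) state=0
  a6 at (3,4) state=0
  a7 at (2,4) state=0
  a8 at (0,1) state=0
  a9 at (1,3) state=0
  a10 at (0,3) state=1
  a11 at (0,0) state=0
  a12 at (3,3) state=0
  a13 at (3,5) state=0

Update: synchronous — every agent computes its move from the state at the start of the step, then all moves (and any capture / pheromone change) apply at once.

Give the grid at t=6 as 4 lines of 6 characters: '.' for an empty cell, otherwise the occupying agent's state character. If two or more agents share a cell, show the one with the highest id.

t=1: a0@(1,4):1 a1@(1,2):0 a2@(2,1):0 a3@(3,0):0 a4@(2,5):0 a5@(3,2):0 a6@(3,4):0 a7@(2,4):0 a8@(0,1):0 a9@(1,3):1 a10@(0,3):0 a11@(0,0):0 a12@(3,3):0 a13@(3,5):0
t=2: a0@(1,4):0 a1@(1,2):0 a2@(2,1):0 a3@(3,0):0 a4@(2,5):0 a5@(3,2):0 a6@(3,4):0 a7@(2,4):0 a8@(0,1):0 a9@(1,3):0 a10@(0,3):0 a11@(0,0):0 a12@(3,3):0 a13@(3,5):0
t=3: (unchanged — steady state)

00.0..
..000.
.0..00
0.0000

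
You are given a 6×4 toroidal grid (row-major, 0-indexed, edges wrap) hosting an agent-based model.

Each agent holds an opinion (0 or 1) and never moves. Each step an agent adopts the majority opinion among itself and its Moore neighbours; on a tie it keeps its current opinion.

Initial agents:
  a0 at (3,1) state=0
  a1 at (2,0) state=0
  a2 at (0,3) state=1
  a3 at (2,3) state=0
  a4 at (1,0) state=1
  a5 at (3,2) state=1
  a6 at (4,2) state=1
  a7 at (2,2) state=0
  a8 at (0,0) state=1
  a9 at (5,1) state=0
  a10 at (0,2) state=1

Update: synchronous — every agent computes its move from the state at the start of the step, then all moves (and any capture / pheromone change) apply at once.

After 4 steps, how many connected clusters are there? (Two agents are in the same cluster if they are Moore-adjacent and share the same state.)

t=1: a0@(3,1):0 a1@(2,0):0 a2@(0,3):1 a3@(2,3):0 a4@(1,0):1 a5@(3,2):0 a6@(4,2):1 a7@(2,2):0 a8@(0,0):1 a9@(5,1):1 a10@(0,2):1
t=2: (unchanged — steady state)

2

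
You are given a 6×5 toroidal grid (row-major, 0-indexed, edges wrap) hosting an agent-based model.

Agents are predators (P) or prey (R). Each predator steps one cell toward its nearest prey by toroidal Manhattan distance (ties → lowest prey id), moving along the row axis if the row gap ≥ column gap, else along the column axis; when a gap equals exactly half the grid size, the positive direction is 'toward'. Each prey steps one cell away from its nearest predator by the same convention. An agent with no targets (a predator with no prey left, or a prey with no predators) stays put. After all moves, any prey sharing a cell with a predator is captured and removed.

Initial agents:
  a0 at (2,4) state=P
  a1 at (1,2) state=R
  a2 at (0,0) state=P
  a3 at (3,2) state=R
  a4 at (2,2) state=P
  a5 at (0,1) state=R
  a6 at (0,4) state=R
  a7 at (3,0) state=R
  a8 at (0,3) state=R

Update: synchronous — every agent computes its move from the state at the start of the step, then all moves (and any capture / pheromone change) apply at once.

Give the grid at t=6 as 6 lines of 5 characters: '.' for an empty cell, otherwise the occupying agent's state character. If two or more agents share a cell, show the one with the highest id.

t=1: a0@(1,4):P a1@(0,2):R a2@(0,1):P a3@(4,2):R a4@(1,2):P a5@(0,2):R a6@(0,3):R a7@(4,0):R a8@(0,2):R
t=2: a0@(0,4):P a1@(0,3):R a2@(0,2):P a3@(3,2):R a4@(0,2):P a5@(0,3):R a6@(5,3):R a7@(3,0):R a8@(0,3):R
t=3: a0@(0,3):P a1@(0,2):R a2@(0,3):P a3@(2,2):R a4@(0,3):P a5@(0,2):R a6@(4,3):R a7@(2,0):R a8@(0,2):R
t=4: a0@(0,2):P a1@(0,1):R a2@(0,2):P a3@(3,2):R a4@(0,2):P a5@(0,1):R a6@(3,3):R a7@(3,0):R a8@(0,1):R
t=5: a0@(0,1):P a1@(0,0):R a2@(0,1):P a3@(2,2):R a4@(0,1):P a5@(0,0):R a6@(2,3):R a7@(2,0):R a8@(0,0):R
t=6: a0@(0,0):P a1@(0,4):R a2@(0,0):P a3@(3,2):R a4@(0,0):P a5@(0,4):R a6@(3,3):R a7@(3,0):R a8@(0,4):R

P...R
.....
.....
R.RR.
.....
.....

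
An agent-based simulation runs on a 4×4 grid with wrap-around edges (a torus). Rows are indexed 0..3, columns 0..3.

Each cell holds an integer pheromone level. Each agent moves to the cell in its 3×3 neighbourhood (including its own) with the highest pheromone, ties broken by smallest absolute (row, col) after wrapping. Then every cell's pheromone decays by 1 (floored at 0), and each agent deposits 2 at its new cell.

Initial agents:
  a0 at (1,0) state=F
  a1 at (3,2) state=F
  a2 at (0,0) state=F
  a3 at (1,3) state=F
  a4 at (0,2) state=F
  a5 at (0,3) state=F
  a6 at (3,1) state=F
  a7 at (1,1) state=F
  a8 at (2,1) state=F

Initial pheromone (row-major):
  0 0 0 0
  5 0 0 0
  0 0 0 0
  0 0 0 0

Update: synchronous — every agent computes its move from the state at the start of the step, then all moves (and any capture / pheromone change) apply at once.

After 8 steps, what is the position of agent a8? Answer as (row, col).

(1, 0)

t=1: a0@(1,0) a1@(0,1) a2@(1,0) a3@(1,0) a4@(0,1) a5@(1,0) a6@(0,0) a7@(1,0) a8@(1,0) | pheromone: 2 4 0 0 / 16 0 0 0 / 0 0 0 0 / 0 0 0 0
t=2: a0@(1,0) a1@(1,0) a2@(1,0) a3@(1,0) a4@(1,0) a5@(1,0) a6@(1,0) a7@(1,0) a8@(1,0) | pheromone: 1 3 0 0 / 33 0 0 0 / 0 0 0 0 / 0 0 0 0
t=3: a0@(1,0) a1@(1,0) a2@(1,0) a3@(1,0) a4@(1,0) a5@(1,0) a6@(1,0) a7@(1,0) a8@(1,0) | pheromone: 0 2 0 0 / 50 0 0 0 / 0 0 0 0 / 0 0 0 0
t=4: a0@(1,0) a1@(1,0) a2@(1,0) a3@(1,0) a4@(1,0) a5@(1,0) a6@(1,0) a7@(1,0) a8@(1,0) | pheromone: 0 1 0 0 / 67 0 0 0 / 0 0 0 0 / 0 0 0 0
t=5: a0@(1,0) a1@(1,0) a2@(1,0) a3@(1,0) a4@(1,0) a5@(1,0) a6@(1,0) a7@(1,0) a8@(1,0) | pheromone: 0 0 0 0 / 84 0 0 0 / 0 0 0 0 / 0 0 0 0
t=6: a0@(1,0) a1@(1,0) a2@(1,0) a3@(1,0) a4@(1,0) a5@(1,0) a6@(1,0) a7@(1,0) a8@(1,0) | pheromone: 0 0 0 0 / 101 0 0 0 / 0 0 0 0 / 0 0 0 0
t=7: a0@(1,0) a1@(1,0) a2@(1,0) a3@(1,0) a4@(1,0) a5@(1,0) a6@(1,0) a7@(1,0) a8@(1,0) | pheromone: 0 0 0 0 / 118 0 0 0 / 0 0 0 0 / 0 0 0 0
t=8: a0@(1,0) a1@(1,0) a2@(1,0) a3@(1,0) a4@(1,0) a5@(1,0) a6@(1,0) a7@(1,0) a8@(1,0) | pheromone: 0 0 0 0 / 135 0 0 0 / 0 0 0 0 / 0 0 0 0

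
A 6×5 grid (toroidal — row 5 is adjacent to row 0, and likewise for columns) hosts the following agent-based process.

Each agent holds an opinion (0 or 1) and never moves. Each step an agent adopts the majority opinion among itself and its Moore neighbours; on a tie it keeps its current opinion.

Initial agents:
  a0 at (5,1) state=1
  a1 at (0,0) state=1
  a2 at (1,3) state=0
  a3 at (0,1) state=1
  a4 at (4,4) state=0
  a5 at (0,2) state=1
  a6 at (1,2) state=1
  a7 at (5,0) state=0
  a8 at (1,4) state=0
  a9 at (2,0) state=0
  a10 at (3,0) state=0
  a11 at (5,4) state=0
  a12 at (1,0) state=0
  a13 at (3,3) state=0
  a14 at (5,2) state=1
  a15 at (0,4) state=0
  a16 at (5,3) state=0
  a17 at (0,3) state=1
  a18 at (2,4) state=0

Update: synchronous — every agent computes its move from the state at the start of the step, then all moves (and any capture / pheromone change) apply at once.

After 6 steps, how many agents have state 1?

t=1: a0@(5,1):1 a1@(0,0):0 a2@(1,3):0 a3@(0,1):1 a4@(4,4):0 a5@(0,2):1 a6@(1,2):1 a7@(5,0):0 a8@(1,4):0 a9@(2,0):0 a10@(3,0):0 a11@(5,4):0 a12@(1,0):0 a13@(3,3):0 a14@(5,2):1 a15@(0,4):0 a16@(5,3):0 a17@(0,3):0 a18@(2,4):0
t=2: (unchanged — steady state)

5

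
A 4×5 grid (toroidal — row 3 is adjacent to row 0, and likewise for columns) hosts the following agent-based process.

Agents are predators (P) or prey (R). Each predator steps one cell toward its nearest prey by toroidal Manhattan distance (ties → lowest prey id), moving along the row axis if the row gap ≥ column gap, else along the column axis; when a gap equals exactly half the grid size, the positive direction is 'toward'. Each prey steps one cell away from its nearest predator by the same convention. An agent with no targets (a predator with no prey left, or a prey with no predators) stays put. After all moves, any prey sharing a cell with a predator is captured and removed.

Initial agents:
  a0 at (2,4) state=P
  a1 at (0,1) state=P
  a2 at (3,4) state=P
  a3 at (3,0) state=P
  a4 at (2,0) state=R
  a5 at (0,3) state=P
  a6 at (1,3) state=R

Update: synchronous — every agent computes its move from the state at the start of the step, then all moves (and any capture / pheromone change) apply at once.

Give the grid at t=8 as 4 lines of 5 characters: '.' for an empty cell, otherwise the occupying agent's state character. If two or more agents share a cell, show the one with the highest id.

.....
.....
..PR.
.....

t=1: a0@(2,0):P a1@(1,1):P a2@(2,4):P a3@(2,0):P a4@(2,1):R a5@(1,3):P a6@(2,3):R
t=2: a0@(2,1):P a1@(2,1):P a2@(2,3):P a3@(2,1):P a4@(2,2):R a5@(2,3):P a6@(2,2):R
t=3: a0@(2,2):P a1@(2,2):P a2@(2,2):P a3@(2,2):P a4@(2,3):R a5@(2,2):P a6@(2,3):R
t=4: a0@(2,3):P a1@(2,3):P a2@(2,3):P a3@(2,3):P a4@(2,4):R a5@(2,3):P a6@(2,4):R
t=5: a0@(2,4):P a1@(2,4):P a2@(2,4):P a3@(2,4):P a4@(2,0):R a5@(2,4):P a6@(2,0):R
t=6: a0@(2,0):P a1@(2,0):P a2@(2,0):P a3@(2,0):P a4@(2,1):R a5@(2,0):P a6@(2,1):R
t=7: a0@(2,1):P a1@(2,1):P a2@(2,1):P a3@(2,1):P a4@(2,2):R a5@(2,1):P a6@(2,2):R
t=8: a0@(2,2):P a1@(2,2):P a2@(2,2):P a3@(2,2):P a4@(2,3):R a5@(2,2):P a6@(2,3):R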